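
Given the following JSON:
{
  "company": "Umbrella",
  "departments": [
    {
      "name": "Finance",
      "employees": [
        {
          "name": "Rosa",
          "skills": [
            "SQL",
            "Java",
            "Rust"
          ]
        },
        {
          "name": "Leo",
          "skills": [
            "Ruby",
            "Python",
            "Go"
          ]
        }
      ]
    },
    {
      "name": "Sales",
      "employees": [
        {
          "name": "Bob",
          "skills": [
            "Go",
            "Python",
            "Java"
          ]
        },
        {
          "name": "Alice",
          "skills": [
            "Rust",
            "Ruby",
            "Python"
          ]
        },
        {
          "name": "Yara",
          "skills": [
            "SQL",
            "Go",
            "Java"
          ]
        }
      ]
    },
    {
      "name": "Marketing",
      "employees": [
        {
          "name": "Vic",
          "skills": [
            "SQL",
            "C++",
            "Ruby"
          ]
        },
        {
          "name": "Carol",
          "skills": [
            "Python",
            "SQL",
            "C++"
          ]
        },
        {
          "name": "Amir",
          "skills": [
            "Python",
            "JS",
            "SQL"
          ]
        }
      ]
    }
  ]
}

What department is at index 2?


Path: departments[2].name
Value: Marketing

ANSWER: Marketing


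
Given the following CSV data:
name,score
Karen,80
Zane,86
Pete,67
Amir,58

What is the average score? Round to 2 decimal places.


Scores: 80, 86, 67, 58
Sum = 291
Count = 4
Average = 291 / 4 = 72.75

ANSWER: 72.75


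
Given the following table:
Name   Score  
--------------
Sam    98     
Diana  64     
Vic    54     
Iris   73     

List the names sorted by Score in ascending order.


Sorting by Score (ascending):
  Vic: 54
  Diana: 64
  Iris: 73
  Sam: 98


ANSWER: Vic, Diana, Iris, Sam


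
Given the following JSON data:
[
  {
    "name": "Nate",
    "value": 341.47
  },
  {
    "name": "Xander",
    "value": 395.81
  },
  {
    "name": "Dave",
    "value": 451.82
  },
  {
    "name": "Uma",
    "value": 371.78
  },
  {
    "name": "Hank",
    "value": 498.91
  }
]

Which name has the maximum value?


Comparing values:
  Nate: 341.47
  Xander: 395.81
  Dave: 451.82
  Uma: 371.78
  Hank: 498.91
Maximum: Hank (498.91)

ANSWER: Hank


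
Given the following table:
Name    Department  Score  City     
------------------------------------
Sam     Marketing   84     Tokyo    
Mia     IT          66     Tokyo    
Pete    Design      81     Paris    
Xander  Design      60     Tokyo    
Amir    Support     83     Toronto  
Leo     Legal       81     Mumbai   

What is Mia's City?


Row 2: Mia
City = Tokyo

ANSWER: Tokyo


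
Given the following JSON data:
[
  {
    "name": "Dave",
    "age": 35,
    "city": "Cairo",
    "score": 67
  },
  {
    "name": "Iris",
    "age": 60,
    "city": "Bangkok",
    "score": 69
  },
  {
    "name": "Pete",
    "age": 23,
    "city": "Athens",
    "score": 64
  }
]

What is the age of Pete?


Looking up record where name = Pete
Record index: 2
Field 'age' = 23

ANSWER: 23


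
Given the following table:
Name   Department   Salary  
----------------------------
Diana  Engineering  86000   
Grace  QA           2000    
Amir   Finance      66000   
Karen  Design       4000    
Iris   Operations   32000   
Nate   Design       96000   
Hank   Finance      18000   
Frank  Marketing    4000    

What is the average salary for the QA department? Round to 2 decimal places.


QA department members:
  Grace: 2000
Sum = 2000
Count = 1
Average = 2000 / 1 = 2000.00

ANSWER: 2000.00


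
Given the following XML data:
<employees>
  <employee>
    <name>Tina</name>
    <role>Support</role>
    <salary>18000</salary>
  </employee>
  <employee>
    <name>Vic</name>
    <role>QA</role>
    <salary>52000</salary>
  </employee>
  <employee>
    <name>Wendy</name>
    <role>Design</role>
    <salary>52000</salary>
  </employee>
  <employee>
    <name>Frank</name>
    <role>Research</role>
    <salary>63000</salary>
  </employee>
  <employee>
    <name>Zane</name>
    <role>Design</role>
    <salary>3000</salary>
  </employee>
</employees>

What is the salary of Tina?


Searching for <employee> with <name>Tina</name>
Found at position 1
<salary>18000</salary>

ANSWER: 18000


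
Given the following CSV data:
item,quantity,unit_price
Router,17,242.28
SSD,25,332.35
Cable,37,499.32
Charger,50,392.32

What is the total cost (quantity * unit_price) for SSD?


Row: SSD
quantity = 25
unit_price = 332.35
total = 25 * 332.35 = 8308.75

ANSWER: 8308.75


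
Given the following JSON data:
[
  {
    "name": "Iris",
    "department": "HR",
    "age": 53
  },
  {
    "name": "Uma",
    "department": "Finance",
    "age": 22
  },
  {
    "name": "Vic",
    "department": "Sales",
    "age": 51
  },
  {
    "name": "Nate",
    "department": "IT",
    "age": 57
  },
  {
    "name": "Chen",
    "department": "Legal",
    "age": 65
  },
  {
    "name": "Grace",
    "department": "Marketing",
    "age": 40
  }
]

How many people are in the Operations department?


Scanning records for department = Operations
  No matches found
Count: 0

ANSWER: 0


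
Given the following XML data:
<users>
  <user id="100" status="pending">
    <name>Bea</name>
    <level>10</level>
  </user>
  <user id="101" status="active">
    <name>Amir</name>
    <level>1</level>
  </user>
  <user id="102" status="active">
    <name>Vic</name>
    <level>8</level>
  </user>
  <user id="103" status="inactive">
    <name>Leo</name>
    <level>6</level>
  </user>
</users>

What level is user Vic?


Finding user: Vic
<level>8</level>

ANSWER: 8


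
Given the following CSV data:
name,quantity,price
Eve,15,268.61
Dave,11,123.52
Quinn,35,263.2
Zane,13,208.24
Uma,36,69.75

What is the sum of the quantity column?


Values in 'quantity' column:
  Row 1: 15
  Row 2: 11
  Row 3: 35
  Row 4: 13
  Row 5: 36
Sum = 15 + 11 + 35 + 13 + 36 = 110

ANSWER: 110


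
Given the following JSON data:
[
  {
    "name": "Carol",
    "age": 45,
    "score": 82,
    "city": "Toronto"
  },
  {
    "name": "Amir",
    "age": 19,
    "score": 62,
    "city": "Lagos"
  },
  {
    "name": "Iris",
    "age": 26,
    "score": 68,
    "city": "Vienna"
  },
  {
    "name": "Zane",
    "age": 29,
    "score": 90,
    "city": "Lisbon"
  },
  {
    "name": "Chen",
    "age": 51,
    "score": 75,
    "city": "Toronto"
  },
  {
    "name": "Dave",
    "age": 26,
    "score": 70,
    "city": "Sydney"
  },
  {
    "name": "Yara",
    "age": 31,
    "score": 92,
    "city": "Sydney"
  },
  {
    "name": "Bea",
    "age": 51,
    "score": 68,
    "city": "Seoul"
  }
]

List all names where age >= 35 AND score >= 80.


Checking both conditions:
  Carol (age=45, score=82) -> YES
  Amir (age=19, score=62) -> no
  Iris (age=26, score=68) -> no
  Zane (age=29, score=90) -> no
  Chen (age=51, score=75) -> no
  Dave (age=26, score=70) -> no
  Yara (age=31, score=92) -> no
  Bea (age=51, score=68) -> no


ANSWER: Carol


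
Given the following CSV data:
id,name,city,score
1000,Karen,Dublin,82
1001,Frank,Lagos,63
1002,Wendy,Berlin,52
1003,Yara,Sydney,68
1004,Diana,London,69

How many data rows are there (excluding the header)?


Counting rows (excluding header):
Header: id,name,city,score
Data rows: 5

ANSWER: 5


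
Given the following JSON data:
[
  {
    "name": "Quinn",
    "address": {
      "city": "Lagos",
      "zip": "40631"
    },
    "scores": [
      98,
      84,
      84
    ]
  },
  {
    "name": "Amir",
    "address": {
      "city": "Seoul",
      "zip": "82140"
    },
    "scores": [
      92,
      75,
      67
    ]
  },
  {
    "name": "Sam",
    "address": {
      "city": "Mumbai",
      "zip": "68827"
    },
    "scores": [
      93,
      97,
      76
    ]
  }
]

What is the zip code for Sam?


Path: records[2].address.zip
Value: 68827

ANSWER: 68827


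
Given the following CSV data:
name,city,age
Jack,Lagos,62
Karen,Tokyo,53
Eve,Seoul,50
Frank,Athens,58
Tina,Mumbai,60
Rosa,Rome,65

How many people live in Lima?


Scanning city column for 'Lima':
Total matches: 0

ANSWER: 0


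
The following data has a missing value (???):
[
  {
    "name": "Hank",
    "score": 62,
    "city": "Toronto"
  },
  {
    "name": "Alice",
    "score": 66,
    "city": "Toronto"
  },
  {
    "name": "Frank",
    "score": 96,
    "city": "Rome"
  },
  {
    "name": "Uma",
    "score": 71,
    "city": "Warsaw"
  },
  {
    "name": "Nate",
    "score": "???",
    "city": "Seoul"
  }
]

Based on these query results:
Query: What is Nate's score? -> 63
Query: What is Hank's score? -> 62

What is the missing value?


The missing value is Nate's score
From query: Nate's score = 63

ANSWER: 63


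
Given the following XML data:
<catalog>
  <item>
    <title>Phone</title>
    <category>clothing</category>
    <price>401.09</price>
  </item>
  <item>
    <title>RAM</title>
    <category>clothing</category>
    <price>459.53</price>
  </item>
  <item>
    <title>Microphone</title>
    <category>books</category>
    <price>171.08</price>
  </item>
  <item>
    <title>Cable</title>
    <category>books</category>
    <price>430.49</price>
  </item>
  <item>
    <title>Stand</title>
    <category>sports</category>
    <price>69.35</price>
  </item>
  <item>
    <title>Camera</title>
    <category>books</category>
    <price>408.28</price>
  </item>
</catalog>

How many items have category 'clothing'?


Scanning <item> elements for <category>clothing</category>:
  Item 1: Phone -> MATCH
  Item 2: RAM -> MATCH
Count: 2

ANSWER: 2


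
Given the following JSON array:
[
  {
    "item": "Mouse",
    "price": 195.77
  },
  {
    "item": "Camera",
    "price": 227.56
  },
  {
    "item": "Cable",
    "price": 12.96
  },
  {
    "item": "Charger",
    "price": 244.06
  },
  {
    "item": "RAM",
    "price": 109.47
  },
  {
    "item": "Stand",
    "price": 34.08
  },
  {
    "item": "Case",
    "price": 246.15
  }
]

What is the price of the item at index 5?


Array index 5 -> Stand
price = 34.08

ANSWER: 34.08


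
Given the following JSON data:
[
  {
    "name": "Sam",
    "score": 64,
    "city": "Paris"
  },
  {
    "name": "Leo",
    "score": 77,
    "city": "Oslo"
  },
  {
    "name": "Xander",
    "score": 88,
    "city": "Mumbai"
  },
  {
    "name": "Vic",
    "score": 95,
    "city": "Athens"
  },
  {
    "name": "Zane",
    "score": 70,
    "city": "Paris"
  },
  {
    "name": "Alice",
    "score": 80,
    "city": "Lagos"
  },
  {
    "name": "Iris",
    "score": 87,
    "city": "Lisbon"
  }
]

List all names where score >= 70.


Filtering records where score >= 70:
  Sam (score=64) -> no
  Leo (score=77) -> YES
  Xander (score=88) -> YES
  Vic (score=95) -> YES
  Zane (score=70) -> YES
  Alice (score=80) -> YES
  Iris (score=87) -> YES


ANSWER: Leo, Xander, Vic, Zane, Alice, Iris


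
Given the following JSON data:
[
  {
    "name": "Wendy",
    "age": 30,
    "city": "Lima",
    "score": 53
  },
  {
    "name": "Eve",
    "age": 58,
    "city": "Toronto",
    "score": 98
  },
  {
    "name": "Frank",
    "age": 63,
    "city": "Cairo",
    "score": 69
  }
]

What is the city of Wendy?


Looking up record where name = Wendy
Record index: 0
Field 'city' = Lima

ANSWER: Lima


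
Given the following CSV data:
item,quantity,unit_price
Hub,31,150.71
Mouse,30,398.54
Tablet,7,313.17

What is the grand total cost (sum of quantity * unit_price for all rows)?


Computing row totals:
  Hub: 31 * 150.71 = 4672.01
  Mouse: 30 * 398.54 = 11956.2
  Tablet: 7 * 313.17 = 2192.19
Grand total = 4672.01 + 11956.2 + 2192.19 = 18820.4

ANSWER: 18820.4


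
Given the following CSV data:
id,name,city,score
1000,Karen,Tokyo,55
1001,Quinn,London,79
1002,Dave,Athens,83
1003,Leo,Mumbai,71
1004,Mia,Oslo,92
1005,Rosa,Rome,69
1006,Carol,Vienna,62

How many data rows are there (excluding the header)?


Counting rows (excluding header):
Header: id,name,city,score
Data rows: 7

ANSWER: 7


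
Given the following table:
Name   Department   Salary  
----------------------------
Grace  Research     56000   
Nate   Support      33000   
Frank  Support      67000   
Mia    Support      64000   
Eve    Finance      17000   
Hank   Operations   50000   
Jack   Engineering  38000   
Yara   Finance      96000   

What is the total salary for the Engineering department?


Engineering department members:
  Jack: 38000
Total = 38000 = 38000

ANSWER: 38000


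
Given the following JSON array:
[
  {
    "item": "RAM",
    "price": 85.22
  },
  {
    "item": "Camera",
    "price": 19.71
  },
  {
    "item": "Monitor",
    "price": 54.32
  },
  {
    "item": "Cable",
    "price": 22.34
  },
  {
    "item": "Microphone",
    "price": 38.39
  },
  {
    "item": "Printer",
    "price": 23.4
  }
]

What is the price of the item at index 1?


Array index 1 -> Camera
price = 19.71

ANSWER: 19.71


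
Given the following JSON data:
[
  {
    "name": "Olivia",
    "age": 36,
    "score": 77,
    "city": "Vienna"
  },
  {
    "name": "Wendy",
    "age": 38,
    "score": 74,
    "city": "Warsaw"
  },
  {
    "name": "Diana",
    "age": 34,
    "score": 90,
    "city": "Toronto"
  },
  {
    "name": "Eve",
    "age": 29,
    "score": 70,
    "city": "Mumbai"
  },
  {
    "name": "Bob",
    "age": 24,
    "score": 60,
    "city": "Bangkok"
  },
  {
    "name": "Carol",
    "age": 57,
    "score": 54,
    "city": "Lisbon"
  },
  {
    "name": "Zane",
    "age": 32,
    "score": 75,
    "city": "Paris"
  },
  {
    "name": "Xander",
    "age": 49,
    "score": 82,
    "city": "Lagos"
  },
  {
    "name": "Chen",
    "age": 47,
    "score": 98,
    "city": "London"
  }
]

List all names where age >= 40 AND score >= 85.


Checking both conditions:
  Olivia (age=36, score=77) -> no
  Wendy (age=38, score=74) -> no
  Diana (age=34, score=90) -> no
  Eve (age=29, score=70) -> no
  Bob (age=24, score=60) -> no
  Carol (age=57, score=54) -> no
  Zane (age=32, score=75) -> no
  Xander (age=49, score=82) -> no
  Chen (age=47, score=98) -> YES


ANSWER: Chen


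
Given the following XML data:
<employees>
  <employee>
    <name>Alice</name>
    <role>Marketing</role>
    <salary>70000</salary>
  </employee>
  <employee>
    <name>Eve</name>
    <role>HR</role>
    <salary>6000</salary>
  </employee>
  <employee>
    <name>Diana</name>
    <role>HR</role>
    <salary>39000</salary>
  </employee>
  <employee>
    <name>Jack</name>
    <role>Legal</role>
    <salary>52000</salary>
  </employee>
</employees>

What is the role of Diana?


Searching for <employee> with <name>Diana</name>
Found at position 3
<role>HR</role>

ANSWER: HR


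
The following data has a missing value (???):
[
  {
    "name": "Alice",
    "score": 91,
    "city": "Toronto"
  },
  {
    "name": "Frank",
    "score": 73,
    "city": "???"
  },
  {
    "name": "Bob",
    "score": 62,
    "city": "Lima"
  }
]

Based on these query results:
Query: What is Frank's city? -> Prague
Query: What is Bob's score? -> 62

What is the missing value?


The missing value is Frank's city
From query: Frank's city = Prague

ANSWER: Prague


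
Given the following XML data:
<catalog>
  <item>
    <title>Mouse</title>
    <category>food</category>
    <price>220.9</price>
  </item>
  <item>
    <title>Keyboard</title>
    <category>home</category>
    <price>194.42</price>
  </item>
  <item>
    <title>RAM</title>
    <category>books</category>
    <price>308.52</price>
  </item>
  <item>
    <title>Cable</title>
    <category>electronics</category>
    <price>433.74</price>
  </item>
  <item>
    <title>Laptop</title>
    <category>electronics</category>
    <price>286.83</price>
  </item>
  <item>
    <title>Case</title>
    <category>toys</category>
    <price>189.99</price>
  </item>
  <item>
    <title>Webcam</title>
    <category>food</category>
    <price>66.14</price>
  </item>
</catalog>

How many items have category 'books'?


Scanning <item> elements for <category>books</category>:
  Item 3: RAM -> MATCH
Count: 1

ANSWER: 1


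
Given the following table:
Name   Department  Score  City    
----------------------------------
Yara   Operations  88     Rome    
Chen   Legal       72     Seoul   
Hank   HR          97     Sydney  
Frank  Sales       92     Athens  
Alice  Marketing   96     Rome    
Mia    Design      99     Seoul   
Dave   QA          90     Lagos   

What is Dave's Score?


Row 7: Dave
Score = 90

ANSWER: 90


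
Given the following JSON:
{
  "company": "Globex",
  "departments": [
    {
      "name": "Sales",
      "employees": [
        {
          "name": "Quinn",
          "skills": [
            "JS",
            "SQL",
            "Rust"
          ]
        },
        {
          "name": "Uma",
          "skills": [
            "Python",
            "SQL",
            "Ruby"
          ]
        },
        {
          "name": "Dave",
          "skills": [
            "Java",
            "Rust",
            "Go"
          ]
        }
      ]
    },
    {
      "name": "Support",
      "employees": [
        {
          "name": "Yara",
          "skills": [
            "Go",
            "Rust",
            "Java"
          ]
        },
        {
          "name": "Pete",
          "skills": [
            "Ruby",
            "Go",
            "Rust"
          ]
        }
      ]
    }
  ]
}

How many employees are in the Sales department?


Path: departments[0].employees
Count: 3

ANSWER: 3


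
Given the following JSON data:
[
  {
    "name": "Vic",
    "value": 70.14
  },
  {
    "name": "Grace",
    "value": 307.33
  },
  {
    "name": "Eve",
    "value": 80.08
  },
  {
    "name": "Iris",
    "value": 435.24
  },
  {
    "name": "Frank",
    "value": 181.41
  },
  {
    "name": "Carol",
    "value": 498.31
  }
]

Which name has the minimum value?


Comparing values:
  Vic: 70.14
  Grace: 307.33
  Eve: 80.08
  Iris: 435.24
  Frank: 181.41
  Carol: 498.31
Minimum: Vic (70.14)

ANSWER: Vic


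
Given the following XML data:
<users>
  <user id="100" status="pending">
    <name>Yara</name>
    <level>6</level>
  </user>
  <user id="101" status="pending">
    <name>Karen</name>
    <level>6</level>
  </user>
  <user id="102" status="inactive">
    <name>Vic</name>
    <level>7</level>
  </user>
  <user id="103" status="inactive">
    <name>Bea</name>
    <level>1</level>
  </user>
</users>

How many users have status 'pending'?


Counting users with status='pending':
  Yara (id=100) -> MATCH
  Karen (id=101) -> MATCH
Count: 2

ANSWER: 2


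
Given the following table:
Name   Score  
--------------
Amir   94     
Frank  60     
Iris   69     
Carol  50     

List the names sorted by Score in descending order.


Sorting by Score (descending):
  Amir: 94
  Iris: 69
  Frank: 60
  Carol: 50


ANSWER: Amir, Iris, Frank, Carol


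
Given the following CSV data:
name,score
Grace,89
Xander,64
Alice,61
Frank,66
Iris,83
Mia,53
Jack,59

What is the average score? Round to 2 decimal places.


Scores: 89, 64, 61, 66, 83, 53, 59
Sum = 475
Count = 7
Average = 475 / 7 = 67.86

ANSWER: 67.86


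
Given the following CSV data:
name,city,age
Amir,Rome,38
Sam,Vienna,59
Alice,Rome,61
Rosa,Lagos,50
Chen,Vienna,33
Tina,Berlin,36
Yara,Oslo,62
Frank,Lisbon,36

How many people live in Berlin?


Scanning city column for 'Berlin':
  Row 6: Tina -> MATCH
Total matches: 1

ANSWER: 1


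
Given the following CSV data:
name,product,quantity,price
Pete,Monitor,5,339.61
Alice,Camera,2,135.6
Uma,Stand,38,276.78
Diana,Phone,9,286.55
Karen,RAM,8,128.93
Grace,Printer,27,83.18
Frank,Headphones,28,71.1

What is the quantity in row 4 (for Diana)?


Row 4: Diana
Column 'quantity' = 9

ANSWER: 9


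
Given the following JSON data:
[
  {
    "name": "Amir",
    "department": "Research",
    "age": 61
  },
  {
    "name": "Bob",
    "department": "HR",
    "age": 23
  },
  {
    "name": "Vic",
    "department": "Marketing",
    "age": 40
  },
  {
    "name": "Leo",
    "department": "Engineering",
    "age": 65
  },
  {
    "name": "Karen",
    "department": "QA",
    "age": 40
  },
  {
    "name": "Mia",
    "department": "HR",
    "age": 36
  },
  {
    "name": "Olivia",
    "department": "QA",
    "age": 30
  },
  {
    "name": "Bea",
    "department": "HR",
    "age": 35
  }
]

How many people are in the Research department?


Scanning records for department = Research
  Record 0: Amir
Count: 1

ANSWER: 1


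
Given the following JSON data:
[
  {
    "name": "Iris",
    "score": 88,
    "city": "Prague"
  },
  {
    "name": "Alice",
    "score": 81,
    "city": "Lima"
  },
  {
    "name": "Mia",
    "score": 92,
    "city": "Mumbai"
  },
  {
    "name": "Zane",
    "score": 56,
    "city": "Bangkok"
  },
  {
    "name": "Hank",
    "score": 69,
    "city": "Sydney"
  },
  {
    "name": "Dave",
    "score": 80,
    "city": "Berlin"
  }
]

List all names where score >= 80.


Filtering records where score >= 80:
  Iris (score=88) -> YES
  Alice (score=81) -> YES
  Mia (score=92) -> YES
  Zane (score=56) -> no
  Hank (score=69) -> no
  Dave (score=80) -> YES


ANSWER: Iris, Alice, Mia, Dave


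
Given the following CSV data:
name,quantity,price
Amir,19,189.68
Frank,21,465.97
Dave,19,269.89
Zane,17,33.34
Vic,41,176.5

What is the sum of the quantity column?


Values in 'quantity' column:
  Row 1: 19
  Row 2: 21
  Row 3: 19
  Row 4: 17
  Row 5: 41
Sum = 19 + 21 + 19 + 17 + 41 = 117

ANSWER: 117


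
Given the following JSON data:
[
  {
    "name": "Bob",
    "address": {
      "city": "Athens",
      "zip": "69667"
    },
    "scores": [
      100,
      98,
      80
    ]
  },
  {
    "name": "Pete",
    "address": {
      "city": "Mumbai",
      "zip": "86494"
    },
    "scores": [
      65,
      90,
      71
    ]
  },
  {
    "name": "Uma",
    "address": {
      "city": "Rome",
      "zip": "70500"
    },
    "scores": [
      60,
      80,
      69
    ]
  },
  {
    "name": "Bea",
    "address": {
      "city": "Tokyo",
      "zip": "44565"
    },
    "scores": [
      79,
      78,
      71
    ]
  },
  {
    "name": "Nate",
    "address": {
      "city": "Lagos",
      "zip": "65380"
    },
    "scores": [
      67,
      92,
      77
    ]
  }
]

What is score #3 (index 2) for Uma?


Path: records[2].scores[2]
Value: 69

ANSWER: 69


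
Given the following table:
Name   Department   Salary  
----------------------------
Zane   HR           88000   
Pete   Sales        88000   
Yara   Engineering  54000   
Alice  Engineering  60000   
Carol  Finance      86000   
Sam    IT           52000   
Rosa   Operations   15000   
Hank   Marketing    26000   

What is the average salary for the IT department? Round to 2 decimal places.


IT department members:
  Sam: 52000
Sum = 52000
Count = 1
Average = 52000 / 1 = 52000.00

ANSWER: 52000.00


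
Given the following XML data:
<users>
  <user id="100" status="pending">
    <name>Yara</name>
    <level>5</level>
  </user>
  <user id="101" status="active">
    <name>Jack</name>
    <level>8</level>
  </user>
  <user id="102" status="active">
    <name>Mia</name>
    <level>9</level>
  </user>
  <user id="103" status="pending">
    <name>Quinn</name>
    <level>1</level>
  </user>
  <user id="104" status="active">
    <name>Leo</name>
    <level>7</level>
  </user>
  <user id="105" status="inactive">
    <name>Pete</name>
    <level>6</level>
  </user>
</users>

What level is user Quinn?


Finding user: Quinn
<level>1</level>

ANSWER: 1


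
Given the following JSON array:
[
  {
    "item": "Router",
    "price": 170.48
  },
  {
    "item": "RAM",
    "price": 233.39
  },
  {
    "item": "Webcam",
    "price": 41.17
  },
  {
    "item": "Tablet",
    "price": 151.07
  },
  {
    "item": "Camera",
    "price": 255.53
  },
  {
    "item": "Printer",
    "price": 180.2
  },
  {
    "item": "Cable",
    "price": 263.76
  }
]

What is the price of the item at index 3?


Array index 3 -> Tablet
price = 151.07

ANSWER: 151.07


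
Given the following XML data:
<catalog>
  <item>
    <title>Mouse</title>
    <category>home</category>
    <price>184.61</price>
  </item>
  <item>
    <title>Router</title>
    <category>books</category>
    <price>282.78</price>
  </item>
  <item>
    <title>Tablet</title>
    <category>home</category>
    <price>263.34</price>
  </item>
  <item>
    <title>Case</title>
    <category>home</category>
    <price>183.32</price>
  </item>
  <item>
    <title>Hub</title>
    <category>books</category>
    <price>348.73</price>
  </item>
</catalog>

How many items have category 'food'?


Scanning <item> elements for <category>food</category>:
Count: 0

ANSWER: 0


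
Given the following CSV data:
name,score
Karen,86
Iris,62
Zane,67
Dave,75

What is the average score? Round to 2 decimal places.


Scores: 86, 62, 67, 75
Sum = 290
Count = 4
Average = 290 / 4 = 72.50

ANSWER: 72.50


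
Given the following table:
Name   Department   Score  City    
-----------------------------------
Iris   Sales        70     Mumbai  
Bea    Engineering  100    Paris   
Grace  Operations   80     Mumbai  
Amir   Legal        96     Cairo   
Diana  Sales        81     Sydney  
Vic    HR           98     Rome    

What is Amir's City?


Row 4: Amir
City = Cairo

ANSWER: Cairo


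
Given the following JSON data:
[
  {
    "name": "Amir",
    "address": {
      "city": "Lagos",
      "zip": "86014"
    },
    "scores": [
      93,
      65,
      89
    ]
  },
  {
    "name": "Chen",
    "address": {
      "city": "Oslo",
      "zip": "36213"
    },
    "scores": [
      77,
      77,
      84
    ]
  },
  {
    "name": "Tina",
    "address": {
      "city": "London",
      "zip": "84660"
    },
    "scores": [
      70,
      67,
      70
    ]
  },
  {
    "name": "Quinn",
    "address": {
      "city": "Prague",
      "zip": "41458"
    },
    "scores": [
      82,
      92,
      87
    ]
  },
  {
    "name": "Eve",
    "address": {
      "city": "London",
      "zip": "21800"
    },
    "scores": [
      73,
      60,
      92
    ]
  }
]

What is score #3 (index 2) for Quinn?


Path: records[3].scores[2]
Value: 87

ANSWER: 87


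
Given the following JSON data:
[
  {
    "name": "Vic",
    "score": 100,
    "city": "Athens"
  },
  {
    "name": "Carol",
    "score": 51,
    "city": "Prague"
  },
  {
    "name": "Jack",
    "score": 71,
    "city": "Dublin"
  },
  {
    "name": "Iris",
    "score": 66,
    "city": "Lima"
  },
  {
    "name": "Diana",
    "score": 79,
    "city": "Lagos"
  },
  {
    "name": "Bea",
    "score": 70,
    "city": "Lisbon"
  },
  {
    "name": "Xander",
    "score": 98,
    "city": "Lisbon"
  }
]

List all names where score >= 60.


Filtering records where score >= 60:
  Vic (score=100) -> YES
  Carol (score=51) -> no
  Jack (score=71) -> YES
  Iris (score=66) -> YES
  Diana (score=79) -> YES
  Bea (score=70) -> YES
  Xander (score=98) -> YES


ANSWER: Vic, Jack, Iris, Diana, Bea, Xander


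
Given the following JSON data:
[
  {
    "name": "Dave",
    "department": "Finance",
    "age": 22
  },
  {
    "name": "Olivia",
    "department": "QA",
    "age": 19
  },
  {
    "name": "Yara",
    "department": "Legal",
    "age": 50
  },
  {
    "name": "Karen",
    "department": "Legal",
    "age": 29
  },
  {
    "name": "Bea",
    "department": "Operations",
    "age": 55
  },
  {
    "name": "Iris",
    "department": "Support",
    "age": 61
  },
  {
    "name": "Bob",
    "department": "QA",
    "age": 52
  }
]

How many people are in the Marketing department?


Scanning records for department = Marketing
  No matches found
Count: 0

ANSWER: 0


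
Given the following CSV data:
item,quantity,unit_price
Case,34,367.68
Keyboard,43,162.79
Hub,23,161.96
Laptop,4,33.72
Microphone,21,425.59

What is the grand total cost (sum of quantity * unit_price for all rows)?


Computing row totals:
  Case: 34 * 367.68 = 12501.12
  Keyboard: 43 * 162.79 = 6999.97
  Hub: 23 * 161.96 = 3725.08
  Laptop: 4 * 33.72 = 134.88
  Microphone: 21 * 425.59 = 8937.39
Grand total = 12501.12 + 6999.97 + 3725.08 + 134.88 + 8937.39 = 32298.44

ANSWER: 32298.44


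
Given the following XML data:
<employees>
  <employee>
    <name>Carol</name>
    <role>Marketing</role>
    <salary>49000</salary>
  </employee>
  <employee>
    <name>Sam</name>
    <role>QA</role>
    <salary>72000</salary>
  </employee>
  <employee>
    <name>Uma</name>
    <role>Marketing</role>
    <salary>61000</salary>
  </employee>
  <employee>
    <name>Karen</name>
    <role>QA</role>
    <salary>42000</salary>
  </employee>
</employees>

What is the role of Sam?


Searching for <employee> with <name>Sam</name>
Found at position 2
<role>QA</role>

ANSWER: QA


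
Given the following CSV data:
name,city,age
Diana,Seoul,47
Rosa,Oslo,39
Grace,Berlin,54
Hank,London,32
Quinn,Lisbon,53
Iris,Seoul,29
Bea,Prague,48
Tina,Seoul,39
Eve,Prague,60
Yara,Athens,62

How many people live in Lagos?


Scanning city column for 'Lagos':
Total matches: 0

ANSWER: 0


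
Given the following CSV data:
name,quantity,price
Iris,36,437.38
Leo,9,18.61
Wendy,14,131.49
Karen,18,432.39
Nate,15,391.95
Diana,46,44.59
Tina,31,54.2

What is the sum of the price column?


Values in 'price' column:
  Row 1: 437.38
  Row 2: 18.61
  Row 3: 131.49
  Row 4: 432.39
  Row 5: 391.95
  Row 6: 44.59
  Row 7: 54.2
Sum = 437.38 + 18.61 + 131.49 + 432.39 + 391.95 + 44.59 + 54.2 = 1510.61

ANSWER: 1510.61


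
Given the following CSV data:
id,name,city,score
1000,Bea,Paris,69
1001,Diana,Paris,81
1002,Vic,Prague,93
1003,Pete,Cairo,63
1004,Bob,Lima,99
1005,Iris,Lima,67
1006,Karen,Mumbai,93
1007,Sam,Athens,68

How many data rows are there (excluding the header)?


Counting rows (excluding header):
Header: id,name,city,score
Data rows: 8

ANSWER: 8


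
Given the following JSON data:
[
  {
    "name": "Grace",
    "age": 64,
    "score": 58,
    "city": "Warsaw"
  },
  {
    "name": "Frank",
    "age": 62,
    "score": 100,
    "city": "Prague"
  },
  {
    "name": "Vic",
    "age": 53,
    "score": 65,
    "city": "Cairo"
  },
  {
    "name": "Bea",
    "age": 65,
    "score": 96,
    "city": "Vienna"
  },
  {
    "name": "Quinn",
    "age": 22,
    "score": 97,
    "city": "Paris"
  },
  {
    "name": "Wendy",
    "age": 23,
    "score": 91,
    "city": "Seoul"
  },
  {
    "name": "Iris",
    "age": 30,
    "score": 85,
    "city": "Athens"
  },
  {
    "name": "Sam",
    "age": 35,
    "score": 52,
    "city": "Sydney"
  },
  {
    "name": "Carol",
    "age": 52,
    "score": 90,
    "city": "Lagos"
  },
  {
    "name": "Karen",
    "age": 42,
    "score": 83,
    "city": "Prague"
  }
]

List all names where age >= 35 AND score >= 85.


Checking both conditions:
  Grace (age=64, score=58) -> no
  Frank (age=62, score=100) -> YES
  Vic (age=53, score=65) -> no
  Bea (age=65, score=96) -> YES
  Quinn (age=22, score=97) -> no
  Wendy (age=23, score=91) -> no
  Iris (age=30, score=85) -> no
  Sam (age=35, score=52) -> no
  Carol (age=52, score=90) -> YES
  Karen (age=42, score=83) -> no


ANSWER: Frank, Bea, Carol


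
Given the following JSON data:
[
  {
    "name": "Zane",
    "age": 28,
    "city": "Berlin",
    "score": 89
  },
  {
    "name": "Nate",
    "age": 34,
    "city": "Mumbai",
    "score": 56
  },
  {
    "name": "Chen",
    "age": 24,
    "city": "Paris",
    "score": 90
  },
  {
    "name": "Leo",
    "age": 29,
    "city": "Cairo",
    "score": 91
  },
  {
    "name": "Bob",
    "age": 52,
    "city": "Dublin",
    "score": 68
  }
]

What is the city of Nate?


Looking up record where name = Nate
Record index: 1
Field 'city' = Mumbai

ANSWER: Mumbai


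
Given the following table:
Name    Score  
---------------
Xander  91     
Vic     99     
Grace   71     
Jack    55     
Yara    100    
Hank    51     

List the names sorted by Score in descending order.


Sorting by Score (descending):
  Yara: 100
  Vic: 99
  Xander: 91
  Grace: 71
  Jack: 55
  Hank: 51


ANSWER: Yara, Vic, Xander, Grace, Jack, Hank


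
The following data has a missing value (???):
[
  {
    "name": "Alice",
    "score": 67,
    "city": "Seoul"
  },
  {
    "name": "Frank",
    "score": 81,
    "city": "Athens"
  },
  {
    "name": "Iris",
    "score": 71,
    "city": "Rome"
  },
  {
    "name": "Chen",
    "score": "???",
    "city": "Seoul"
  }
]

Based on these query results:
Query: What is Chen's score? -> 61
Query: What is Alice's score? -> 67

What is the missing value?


The missing value is Chen's score
From query: Chen's score = 61

ANSWER: 61


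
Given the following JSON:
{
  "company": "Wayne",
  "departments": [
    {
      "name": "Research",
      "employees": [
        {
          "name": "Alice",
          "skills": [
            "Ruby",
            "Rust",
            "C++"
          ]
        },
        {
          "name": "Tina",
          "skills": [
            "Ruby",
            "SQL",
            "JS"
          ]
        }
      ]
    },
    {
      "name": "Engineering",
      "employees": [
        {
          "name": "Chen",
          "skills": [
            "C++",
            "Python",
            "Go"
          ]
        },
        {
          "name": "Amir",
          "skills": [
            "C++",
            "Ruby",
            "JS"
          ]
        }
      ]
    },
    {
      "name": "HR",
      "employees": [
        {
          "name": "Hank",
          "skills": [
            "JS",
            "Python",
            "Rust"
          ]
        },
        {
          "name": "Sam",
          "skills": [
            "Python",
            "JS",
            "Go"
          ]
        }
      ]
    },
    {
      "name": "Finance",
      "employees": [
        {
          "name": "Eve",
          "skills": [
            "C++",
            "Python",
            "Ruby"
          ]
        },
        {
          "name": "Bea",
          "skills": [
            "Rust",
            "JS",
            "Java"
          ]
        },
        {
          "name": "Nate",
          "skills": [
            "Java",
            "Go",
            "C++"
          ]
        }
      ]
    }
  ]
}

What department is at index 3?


Path: departments[3].name
Value: Finance

ANSWER: Finance


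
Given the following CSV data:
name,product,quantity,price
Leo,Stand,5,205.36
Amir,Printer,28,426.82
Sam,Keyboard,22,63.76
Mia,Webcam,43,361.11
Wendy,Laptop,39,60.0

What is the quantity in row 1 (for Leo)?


Row 1: Leo
Column 'quantity' = 5

ANSWER: 5


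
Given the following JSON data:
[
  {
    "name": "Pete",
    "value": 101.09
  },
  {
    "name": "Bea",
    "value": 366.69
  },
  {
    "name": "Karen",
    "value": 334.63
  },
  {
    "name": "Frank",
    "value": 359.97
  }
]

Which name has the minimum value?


Comparing values:
  Pete: 101.09
  Bea: 366.69
  Karen: 334.63
  Frank: 359.97
Minimum: Pete (101.09)

ANSWER: Pete


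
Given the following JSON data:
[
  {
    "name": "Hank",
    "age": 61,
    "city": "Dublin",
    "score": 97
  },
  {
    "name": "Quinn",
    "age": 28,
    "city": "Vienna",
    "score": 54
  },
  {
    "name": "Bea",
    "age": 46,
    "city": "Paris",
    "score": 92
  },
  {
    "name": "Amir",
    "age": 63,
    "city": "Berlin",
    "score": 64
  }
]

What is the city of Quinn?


Looking up record where name = Quinn
Record index: 1
Field 'city' = Vienna

ANSWER: Vienna


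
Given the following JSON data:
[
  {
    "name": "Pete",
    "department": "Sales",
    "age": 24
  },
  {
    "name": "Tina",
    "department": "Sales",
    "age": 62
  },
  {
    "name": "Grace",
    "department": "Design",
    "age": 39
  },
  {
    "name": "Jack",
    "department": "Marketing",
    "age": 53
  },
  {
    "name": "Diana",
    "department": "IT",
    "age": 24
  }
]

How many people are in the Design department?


Scanning records for department = Design
  Record 2: Grace
Count: 1

ANSWER: 1


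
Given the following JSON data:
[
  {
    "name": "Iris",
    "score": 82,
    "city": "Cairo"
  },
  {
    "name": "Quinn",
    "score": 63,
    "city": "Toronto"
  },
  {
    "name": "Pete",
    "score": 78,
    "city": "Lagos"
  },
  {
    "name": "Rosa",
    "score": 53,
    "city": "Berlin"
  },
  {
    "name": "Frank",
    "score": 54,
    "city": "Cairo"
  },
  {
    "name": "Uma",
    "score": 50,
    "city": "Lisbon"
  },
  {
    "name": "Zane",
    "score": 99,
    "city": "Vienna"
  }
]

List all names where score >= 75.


Filtering records where score >= 75:
  Iris (score=82) -> YES
  Quinn (score=63) -> no
  Pete (score=78) -> YES
  Rosa (score=53) -> no
  Frank (score=54) -> no
  Uma (score=50) -> no
  Zane (score=99) -> YES


ANSWER: Iris, Pete, Zane


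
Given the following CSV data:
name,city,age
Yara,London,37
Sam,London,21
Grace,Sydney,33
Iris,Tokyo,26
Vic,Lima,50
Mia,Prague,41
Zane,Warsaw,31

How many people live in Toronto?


Scanning city column for 'Toronto':
Total matches: 0

ANSWER: 0


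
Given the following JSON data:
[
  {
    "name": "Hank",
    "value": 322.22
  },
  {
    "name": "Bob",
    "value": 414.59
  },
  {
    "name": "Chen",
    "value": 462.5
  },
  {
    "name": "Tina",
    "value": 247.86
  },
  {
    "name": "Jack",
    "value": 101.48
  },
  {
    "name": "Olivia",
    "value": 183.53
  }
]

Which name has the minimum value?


Comparing values:
  Hank: 322.22
  Bob: 414.59
  Chen: 462.5
  Tina: 247.86
  Jack: 101.48
  Olivia: 183.53
Minimum: Jack (101.48)

ANSWER: Jack


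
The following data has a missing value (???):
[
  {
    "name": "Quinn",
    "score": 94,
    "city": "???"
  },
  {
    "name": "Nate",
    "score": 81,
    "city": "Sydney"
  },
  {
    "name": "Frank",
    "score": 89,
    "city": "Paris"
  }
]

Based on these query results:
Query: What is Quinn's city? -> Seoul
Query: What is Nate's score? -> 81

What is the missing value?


The missing value is Quinn's city
From query: Quinn's city = Seoul

ANSWER: Seoul


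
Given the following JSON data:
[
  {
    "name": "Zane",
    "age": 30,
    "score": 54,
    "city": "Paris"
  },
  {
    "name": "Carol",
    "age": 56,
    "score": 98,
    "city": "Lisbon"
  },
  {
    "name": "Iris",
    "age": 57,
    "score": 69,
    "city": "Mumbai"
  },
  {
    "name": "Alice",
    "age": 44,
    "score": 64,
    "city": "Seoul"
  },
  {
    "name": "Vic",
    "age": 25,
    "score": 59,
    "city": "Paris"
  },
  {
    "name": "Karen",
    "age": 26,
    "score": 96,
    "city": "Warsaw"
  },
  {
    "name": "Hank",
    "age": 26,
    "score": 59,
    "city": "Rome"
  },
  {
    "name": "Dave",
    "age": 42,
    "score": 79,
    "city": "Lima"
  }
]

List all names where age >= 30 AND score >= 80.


Checking both conditions:
  Zane (age=30, score=54) -> no
  Carol (age=56, score=98) -> YES
  Iris (age=57, score=69) -> no
  Alice (age=44, score=64) -> no
  Vic (age=25, score=59) -> no
  Karen (age=26, score=96) -> no
  Hank (age=26, score=59) -> no
  Dave (age=42, score=79) -> no


ANSWER: Carol


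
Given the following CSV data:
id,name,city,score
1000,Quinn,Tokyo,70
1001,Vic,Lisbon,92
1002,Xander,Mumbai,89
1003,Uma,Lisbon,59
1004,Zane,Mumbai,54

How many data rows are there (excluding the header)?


Counting rows (excluding header):
Header: id,name,city,score
Data rows: 5

ANSWER: 5


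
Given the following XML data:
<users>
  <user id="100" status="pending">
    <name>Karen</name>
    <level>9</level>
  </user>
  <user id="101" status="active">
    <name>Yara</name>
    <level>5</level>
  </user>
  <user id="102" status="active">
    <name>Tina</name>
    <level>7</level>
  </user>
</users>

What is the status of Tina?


Finding user with name = Tina
user id="102" status="active"

ANSWER: active


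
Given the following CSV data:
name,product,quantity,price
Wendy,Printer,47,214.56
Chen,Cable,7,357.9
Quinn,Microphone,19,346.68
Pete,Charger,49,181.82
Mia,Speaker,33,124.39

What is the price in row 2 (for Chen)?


Row 2: Chen
Column 'price' = 357.9

ANSWER: 357.9


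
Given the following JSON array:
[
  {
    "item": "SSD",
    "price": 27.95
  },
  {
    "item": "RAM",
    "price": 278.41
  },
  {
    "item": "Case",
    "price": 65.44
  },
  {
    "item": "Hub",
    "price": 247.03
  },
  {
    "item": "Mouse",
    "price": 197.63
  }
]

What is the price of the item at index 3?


Array index 3 -> Hub
price = 247.03

ANSWER: 247.03
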